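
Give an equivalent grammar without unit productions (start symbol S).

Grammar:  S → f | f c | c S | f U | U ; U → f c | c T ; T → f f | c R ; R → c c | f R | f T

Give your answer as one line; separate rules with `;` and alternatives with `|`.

Unit pairs: S ⇒* {U}.
For each unit pair (A, B), copy every non-unit production of B to A, then drop all unit productions.

S → f c | c T | f | c S | f U; U → f c | c T; T → f f | c R; R → c c | f R | f T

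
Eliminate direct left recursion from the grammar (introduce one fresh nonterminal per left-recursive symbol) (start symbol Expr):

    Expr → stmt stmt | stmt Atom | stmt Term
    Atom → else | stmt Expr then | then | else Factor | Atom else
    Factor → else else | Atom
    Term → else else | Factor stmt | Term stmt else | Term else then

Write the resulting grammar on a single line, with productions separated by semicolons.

Atom, Term are directly left-recursive.
For Atom: α = {else}, β = {else, stmt Expr then, then, else Factor}. Rewrite as Atom → β Atom1 and Atom1 → α Atom1 | ε.
For Term: α = {stmt else, else then}, β = {else else, Factor stmt}. Rewrite as Term → β Term1 and Term1 → α Term1 | ε.

Expr → stmt stmt | stmt Atom | stmt Term; Atom → else Atom1 | stmt Expr then Atom1 | then Atom1 | else Factor Atom1; Factor → else else | Atom; Term → else else Term1 | Factor stmt Term1; Atom1 → else Atom1 | ε; Term1 → stmt else Term1 | else then Term1 | ε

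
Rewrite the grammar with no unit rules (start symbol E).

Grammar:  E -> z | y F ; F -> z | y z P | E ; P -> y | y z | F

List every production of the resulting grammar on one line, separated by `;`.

E -> z | y F; F -> z | y F | y z P; P -> z | y F | y z P | y | y z

Unit pairs: F ⇒* {E}; P ⇒* {E, F}.
For every A with A ⇒* B via unit rules, add B's non-unit alternatives to A; then delete every rule of the form X → Y.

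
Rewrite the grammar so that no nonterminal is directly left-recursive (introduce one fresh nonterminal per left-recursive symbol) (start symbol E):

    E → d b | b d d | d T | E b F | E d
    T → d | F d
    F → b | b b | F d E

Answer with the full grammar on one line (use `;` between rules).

Left recursion appears on E, F.
For E: α = {b F, d}, β = {d b, b d d, d T}. Rewrite as E → β E' and E' → α E' | ε.
For F: α = {d E}, β = {b, b b}. Rewrite as F → β F' and F' → α F' | ε.

E → d b E' | b d d E' | d T E'; T → d | F d; F → b F' | b b F'; E' → b F E' | d E' | ε; F' → d E F' | ε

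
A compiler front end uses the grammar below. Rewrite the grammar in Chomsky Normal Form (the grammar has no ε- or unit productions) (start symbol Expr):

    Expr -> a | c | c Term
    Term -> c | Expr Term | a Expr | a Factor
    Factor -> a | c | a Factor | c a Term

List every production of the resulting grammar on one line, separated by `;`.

Expr -> a | c | X1 Term; Term -> c | Expr Term | X2 Expr | X2 Factor; Factor -> a | c | X2 Factor | X1 Y1; X1 -> c; X2 -> a; Y1 -> X2 Term

Introduce a nonterminal for each terminal appearing in a rule of length ≥ 2: X1 → c, X2 → a.
Binarize each right-hand side of length ≥ 3 by chaining fresh nonterminals (Y1, Y2, …): affected rules were Factor → X1 X2 Term.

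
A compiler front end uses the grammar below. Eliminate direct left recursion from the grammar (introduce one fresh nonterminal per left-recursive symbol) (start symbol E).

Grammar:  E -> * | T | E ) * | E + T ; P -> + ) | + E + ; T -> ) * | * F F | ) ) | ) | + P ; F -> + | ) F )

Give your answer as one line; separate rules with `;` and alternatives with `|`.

E -> * E' | T E'; P -> + ) | + E +; T -> ) * | * F F | ) ) | ) | + P; F -> + | ) F ); E' -> ) * E' | + T E' | ε

Left recursion appears on E.
For E: α = {) *, + T}, β = {*, T}. Rewrite as E → β E' and E' → α E' | ε.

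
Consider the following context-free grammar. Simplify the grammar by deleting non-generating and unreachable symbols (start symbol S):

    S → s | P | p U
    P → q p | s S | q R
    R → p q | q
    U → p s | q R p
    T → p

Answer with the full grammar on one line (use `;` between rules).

S → s | P | p U; P → q p | s S | q R; R → p q | q; U → p s | q R p

Generating nonterminals: {P, R, S, T, U}.
Reachable from S after that: {P, R, S, U}.
Removed useless symbols: {T} and every production mentioning them.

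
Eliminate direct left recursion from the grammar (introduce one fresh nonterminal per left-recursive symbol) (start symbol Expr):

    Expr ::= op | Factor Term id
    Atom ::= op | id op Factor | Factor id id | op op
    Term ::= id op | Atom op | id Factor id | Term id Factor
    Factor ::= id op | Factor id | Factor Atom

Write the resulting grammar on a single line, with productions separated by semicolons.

Term, Factor are directly left-recursive.
For Term: α = {id Factor}, β = {id op, Atom op, id Factor id}. Rewrite as Term → β Term1 and Term1 → α Term1 | ε.
For Factor: α = {id, Atom}, β = {id op}. Rewrite as Factor → β Factor1 and Factor1 → α Factor1 | ε.

Expr ::= op | Factor Term id; Atom ::= op | id op Factor | Factor id id | op op; Term ::= id op Term1 | Atom op Term1 | id Factor id Term1; Factor ::= id op Factor1; Term1 ::= id Factor Term1 | ε; Factor1 ::= id Factor1 | Atom Factor1 | ε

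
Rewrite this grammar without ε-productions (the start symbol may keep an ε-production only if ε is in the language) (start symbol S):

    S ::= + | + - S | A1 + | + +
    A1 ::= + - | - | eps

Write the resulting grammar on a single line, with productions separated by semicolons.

S ::= + | + - S | A1 + | + +; A1 ::= + - | -

Nullable nonterminals: {A1}.
ε ∉ L(G), so no ε-production is kept.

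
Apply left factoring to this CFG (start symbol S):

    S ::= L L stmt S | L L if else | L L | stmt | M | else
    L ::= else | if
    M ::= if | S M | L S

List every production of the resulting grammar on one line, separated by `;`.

S has alternatives sharing prefix 'L L': factor to S → L L S' with S' → stmt S | if else | ε.

S ::= stmt | M | else | L L S'; L ::= else | if; M ::= if | S M | L S; S' ::= stmt S | if else | epsilon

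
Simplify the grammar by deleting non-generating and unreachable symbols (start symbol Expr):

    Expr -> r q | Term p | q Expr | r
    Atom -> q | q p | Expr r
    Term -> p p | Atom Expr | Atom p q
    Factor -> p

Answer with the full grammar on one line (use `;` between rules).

Generating nonterminals: {Atom, Expr, Factor, Term}.
Reachable from Expr after that: {Atom, Expr, Term}.
Removed useless symbols: {Factor} and every production mentioning them.

Expr -> r q | Term p | q Expr | r; Atom -> q | q p | Expr r; Term -> p p | Atom Expr | Atom p q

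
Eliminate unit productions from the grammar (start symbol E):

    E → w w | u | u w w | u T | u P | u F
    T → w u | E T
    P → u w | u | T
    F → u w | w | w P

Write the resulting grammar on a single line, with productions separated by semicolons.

Unit pairs: P ⇒* {T}.
For every A with A ⇒* B via unit rules, add B's non-unit alternatives to A; then delete every rule of the form X → Y.

E → w w | u | u w w | u T | u P | u F; T → w u | E T; P → u w | u | w u | E T; F → u w | w | w P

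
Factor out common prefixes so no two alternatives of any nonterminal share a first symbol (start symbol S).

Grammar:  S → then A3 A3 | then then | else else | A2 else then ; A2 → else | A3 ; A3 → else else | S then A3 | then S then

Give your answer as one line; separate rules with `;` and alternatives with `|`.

S has alternatives sharing prefix 'then': factor to S → then S' with S' → A3 A3 | then.

S → else else | A2 else then | then S'; A2 → else | A3; A3 → else else | S then A3 | then S then; S' → A3 A3 | then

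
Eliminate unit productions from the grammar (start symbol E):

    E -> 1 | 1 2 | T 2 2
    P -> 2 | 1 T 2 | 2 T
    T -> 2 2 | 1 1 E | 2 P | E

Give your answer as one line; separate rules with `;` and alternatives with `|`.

Unit pairs: T ⇒* {E}.
Replace each nonterminal's rules with the union of the non-unit rules of every nonterminal it unit-derives.

E -> 1 | 1 2 | T 2 2; P -> 2 | 1 T 2 | 2 T; T -> 1 | 1 2 | T 2 2 | 2 2 | 1 1 E | 2 P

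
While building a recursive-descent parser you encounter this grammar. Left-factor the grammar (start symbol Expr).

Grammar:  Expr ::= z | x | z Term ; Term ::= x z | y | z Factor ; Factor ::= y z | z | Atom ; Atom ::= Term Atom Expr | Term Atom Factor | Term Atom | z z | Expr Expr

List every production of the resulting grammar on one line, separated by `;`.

Expr has alternatives sharing prefix 'z': factor to Expr → z Expr1 with Expr1 → ε | Term.
Atom has alternatives sharing prefix 'Term Atom': factor to Atom → Term Atom Atom1 with Atom1 → Expr | Factor | ε.

Expr ::= x | z Expr1; Term ::= x z | y | z Factor; Factor ::= y z | z | Atom; Atom ::= z z | Expr Expr | Term Atom Atom1; Expr1 ::= eps | Term; Atom1 ::= Expr | Factor | eps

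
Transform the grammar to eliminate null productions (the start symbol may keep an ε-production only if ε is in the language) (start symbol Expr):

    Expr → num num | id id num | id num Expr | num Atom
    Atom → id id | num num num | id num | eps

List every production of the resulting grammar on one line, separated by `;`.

The nullable symbols are {Atom}.
ε ∉ L(G), so no ε-production is kept.
Expand every rule over subsets of its nullable positions: Expr → num Atom gives num Atom | num.

Expr → num num | id id num | id num Expr | num Atom | num; Atom → id id | num num num | id num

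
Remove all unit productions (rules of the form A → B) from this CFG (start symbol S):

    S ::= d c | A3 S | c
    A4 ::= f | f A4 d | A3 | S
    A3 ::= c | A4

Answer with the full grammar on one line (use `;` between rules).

Unit pairs: A3 ⇒* {A4, S}; A4 ⇒* {A3, S}.
For every A with A ⇒* B via unit rules, add B's non-unit alternatives to A; then delete every rule of the form X → Y.

S ::= d c | A3 S | c; A4 ::= f | f A4 d | d c | A3 S | c; A3 ::= f | f A4 d | d c | A3 S | c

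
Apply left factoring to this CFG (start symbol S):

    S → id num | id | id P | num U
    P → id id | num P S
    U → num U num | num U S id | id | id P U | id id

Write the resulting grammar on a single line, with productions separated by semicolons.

S has alternatives sharing prefix 'id': factor to S → id S' with S' → num | ε | P.
U has alternatives sharing prefix 'id': factor to U → id U' with U' → ε | P U | id.
U has alternatives sharing prefix 'num U': factor to U → num U U'' with U'' → num | S id.

S → num U | id S'; P → id id | num P S; U → id U' | num U U''; S' → num | ε | P; U' → ε | P U | id; U'' → num | S id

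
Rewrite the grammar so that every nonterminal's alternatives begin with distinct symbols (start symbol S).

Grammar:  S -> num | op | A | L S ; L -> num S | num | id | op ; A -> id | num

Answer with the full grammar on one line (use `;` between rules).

L has alternatives sharing prefix 'num': factor to L → num L' with L' → S | ε.

S -> num | op | A | L S; L -> id | op | num L'; A -> id | num; L' -> S | ε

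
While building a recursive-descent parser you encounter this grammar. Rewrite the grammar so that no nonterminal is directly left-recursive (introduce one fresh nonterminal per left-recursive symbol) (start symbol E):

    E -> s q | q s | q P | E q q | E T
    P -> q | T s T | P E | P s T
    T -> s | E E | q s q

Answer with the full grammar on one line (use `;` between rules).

E -> s q E' | q s E' | q P E'; P -> q P' | T s T P'; T -> s | E E | q s q; E' -> q q E' | T E' | ε; P' -> E P' | s T P' | ε

Left recursion appears on E, P.
For E: α = {q q, T}, β = {s q, q s, q P}. Rewrite as E → β E' and E' → α E' | ε.
For P: α = {E, s T}, β = {q, T s T}. Rewrite as P → β P' and P' → α P' | ε.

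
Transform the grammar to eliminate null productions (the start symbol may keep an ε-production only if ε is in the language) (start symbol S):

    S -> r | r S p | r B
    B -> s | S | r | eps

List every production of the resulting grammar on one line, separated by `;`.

S -> r | r S p | r B; B -> s | S | r

Nullable set = {B}.
ε ∉ L(G), so no ε-production is kept.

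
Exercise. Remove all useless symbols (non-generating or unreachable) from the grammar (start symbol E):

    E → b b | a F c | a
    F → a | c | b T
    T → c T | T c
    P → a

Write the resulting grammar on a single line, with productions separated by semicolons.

Generating nonterminals: {E, F, P}.
Reachable from E after that: {E, F}.
Removed useless symbols: {P, T} and every production mentioning them.

E → b b | a F c | a; F → a | c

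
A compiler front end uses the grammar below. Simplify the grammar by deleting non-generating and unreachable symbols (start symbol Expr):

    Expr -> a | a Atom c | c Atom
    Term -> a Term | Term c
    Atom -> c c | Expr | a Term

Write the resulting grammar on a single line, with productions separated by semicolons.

Generating nonterminals: {Atom, Expr}.
Reachable from Expr after that: {Atom, Expr}.
Removed useless symbols: {Term} and every production mentioning them.

Expr -> a | a Atom c | c Atom; Atom -> c c | Expr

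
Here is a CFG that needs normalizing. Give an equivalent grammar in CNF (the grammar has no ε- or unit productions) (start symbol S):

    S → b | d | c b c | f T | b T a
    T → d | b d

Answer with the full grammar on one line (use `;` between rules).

Introduce a nonterminal for each terminal appearing in a rule of length ≥ 2: X1 → c, X2 → b, X3 → f, X4 → a, X5 → d.
Binarize each right-hand side of length ≥ 3 by chaining fresh nonterminals (Y1, Y2, …): affected rules were S → X1 X2 X1; S → X2 T X4.

S → b | d | X1 Y1 | X3 T | X2 Y2; T → d | X2 X5; X1 → c; X2 → b; X3 → f; X4 → a; X5 → d; Y1 → X2 X1; Y2 → T X4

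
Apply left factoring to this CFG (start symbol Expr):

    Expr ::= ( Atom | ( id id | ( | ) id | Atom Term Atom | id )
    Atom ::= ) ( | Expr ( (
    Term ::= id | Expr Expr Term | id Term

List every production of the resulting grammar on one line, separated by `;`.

Expr ::= ) id | Atom Term Atom | id ) | ( Expr1; Atom ::= ) ( | Expr ( (; Term ::= Expr Expr Term | id Term1; Expr1 ::= Atom | id id | ε; Term1 ::= ε | Term

Expr has alternatives sharing prefix '(': factor to Expr → ( Expr1 with Expr1 → Atom | id id | ε.
Term has alternatives sharing prefix 'id': factor to Term → id Term1 with Term1 → ε | Term.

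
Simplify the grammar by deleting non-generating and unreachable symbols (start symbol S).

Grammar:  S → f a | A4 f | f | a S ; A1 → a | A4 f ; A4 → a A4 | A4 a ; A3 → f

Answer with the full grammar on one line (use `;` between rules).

S → f a | f | a S

Generating nonterminals: {A1, A3, S}.
Reachable from S after that: {S}.
Removed useless symbols: {A1, A3, A4} and every production mentioning them.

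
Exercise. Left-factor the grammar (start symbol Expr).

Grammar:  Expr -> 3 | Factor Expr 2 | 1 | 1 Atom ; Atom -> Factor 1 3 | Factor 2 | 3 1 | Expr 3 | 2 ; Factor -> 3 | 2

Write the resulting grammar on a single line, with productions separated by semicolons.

Expr has alternatives sharing prefix '1': factor to Expr → 1 Expr1 with Expr1 → ε | Atom.
Atom has alternatives sharing prefix 'Factor': factor to Atom → Factor Atom1 with Atom1 → 1 3 | 2.

Expr -> 3 | Factor Expr 2 | 1 Expr1; Atom -> 3 1 | Expr 3 | 2 | Factor Atom1; Factor -> 3 | 2; Expr1 -> ε | Atom; Atom1 -> 1 3 | 2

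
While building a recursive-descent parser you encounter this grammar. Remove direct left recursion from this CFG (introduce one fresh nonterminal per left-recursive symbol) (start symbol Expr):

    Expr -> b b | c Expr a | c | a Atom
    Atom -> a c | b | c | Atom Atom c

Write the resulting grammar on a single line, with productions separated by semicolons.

Directly left-recursive nonterminal: Atom.
For Atom: α = {Atom c}, β = {a c, b, c}. Rewrite as Atom → β Atom1 and Atom1 → α Atom1 | ε.

Expr -> b b | c Expr a | c | a Atom; Atom -> a c Atom1 | b Atom1 | c Atom1; Atom1 -> Atom c Atom1 | ε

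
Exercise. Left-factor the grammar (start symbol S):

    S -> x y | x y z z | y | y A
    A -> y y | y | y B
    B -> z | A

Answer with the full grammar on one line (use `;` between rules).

S has alternatives sharing prefix 'x y': factor to S → x y S' with S' → ε | z z.
S has alternatives sharing prefix 'y': factor to S → y S'' with S'' → ε | A.
A has alternatives sharing prefix 'y': factor to A → y A' with A' → y | ε | B.

S -> x y S' | y S''; A -> y A'; B -> z | A; S' -> ε | z z; S'' -> ε | A; A' -> y | ε | B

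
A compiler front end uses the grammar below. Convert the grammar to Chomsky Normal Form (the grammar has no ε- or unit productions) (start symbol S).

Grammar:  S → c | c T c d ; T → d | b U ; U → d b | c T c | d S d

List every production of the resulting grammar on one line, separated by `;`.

Introduce a nonterminal for each terminal appearing in a rule of length ≥ 2: X1 → c, X2 → d, X3 → b.
Binarize each right-hand side of length ≥ 3 by chaining fresh nonterminals (Y1, Y2, …): affected rules were S → X1 T X1 X2; U → X1 T X1; U → X2 S X2.

S → c | X1 Y1; T → d | X3 U; U → X2 X3 | X1 Y3 | X2 Y4; X1 → c; X2 → d; X3 → b; Y1 → T Y2; Y2 → X1 X2; Y3 → T X1; Y4 → S X2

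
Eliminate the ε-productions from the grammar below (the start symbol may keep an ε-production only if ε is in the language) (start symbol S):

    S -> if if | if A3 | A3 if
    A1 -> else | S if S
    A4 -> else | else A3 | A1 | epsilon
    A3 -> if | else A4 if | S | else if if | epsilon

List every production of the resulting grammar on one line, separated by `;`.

The nullable symbols are {A3, A4}.
ε ∉ L(G), so no ε-production is kept.
Add the nullable-subset variants: S → if A3 gives if A3 | if. A3 → else A4 if gives else A4 if | else if.

S -> if if | if A3 | if | A3 if; A1 -> else | S if S; A4 -> else | else A3 | A1; A3 -> if | else A4 if | else if | S | else if if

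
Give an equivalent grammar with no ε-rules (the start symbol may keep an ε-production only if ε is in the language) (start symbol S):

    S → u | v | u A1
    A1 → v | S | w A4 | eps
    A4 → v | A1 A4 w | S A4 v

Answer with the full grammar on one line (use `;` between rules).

Nullable nonterminals: {A1}.
ε ∉ L(G), so no ε-production is kept.
For each production, add variants omitting each subset of nullable occurrences: A4 → A1 A4 w gives A1 A4 w | A4 w.

S → u | v | u A1; A1 → v | S | w A4; A4 → v | A1 A4 w | A4 w | S A4 v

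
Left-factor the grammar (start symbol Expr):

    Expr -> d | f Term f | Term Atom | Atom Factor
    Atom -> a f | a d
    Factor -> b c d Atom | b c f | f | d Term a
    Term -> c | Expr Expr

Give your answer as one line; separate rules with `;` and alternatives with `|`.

Atom has alternatives sharing prefix 'a': factor to Atom → a Atom1 with Atom1 → f | d.
Factor has alternatives sharing prefix 'b c': factor to Factor → b c Factor1 with Factor1 → d Atom | f.

Expr -> d | f Term f | Term Atom | Atom Factor; Atom -> a Atom1; Factor -> f | d Term a | b c Factor1; Term -> c | Expr Expr; Atom1 -> f | d; Factor1 -> d Atom | f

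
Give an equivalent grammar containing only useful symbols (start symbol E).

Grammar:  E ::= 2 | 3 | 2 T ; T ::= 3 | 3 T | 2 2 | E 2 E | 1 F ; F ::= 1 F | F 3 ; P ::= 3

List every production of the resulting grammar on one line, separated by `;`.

E ::= 2 | 3 | 2 T; T ::= 3 | 3 T | 2 2 | E 2 E

Generating nonterminals: {E, P, T}.
Reachable from E after that: {E, T}.
Removed useless symbols: {F, P} and every production mentioning them.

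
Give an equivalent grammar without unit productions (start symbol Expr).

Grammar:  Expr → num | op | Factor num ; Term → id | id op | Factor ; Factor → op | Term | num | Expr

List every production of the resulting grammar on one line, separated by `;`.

Expr → num | op | Factor num; Term → id | id op | op | num | Factor num; Factor → id | id op | op | num | Factor num

Unit pairs: Factor ⇒* {Expr, Term}; Term ⇒* {Expr, Factor}.
For each unit pair (A, B), copy every non-unit production of B to A, then drop all unit productions.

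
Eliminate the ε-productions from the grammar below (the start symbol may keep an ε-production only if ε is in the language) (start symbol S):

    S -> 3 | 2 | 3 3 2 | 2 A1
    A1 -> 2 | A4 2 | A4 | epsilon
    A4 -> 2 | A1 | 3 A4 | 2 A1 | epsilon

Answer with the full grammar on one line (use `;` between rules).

S -> 3 | 2 | 3 3 2 | 2 A1; A1 -> 2 | A4 2 | A4; A4 -> 2 | A1 | 3 A4 | 3 | 2 A1

The nullable symbols are {A1, A4}.
ε ∉ L(G), so no ε-production is kept.
Add the nullable-subset variants: A4 → 3 A4 gives 3 A4 | 3.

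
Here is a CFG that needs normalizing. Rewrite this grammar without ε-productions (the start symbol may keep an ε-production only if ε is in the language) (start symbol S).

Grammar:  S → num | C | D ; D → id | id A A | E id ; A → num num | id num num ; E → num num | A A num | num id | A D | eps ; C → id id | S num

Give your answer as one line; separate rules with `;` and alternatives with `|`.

Nullable set = {E}.
ε ∉ L(G), so no ε-production is kept.

S → num | C | D; D → id | id A A | E id; A → num num | id num num; E → num num | A A num | num id | A D; C → id id | S num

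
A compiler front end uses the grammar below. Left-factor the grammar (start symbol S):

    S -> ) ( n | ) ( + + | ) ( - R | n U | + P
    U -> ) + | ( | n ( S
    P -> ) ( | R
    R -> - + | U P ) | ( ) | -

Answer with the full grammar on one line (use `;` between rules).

S -> n U | + P | ) ( S'; U -> ) + | ( | n ( S; P -> ) ( | R; R -> U P ) | ( ) | - R'; S' -> n | + + | - R; R' -> + | ε

S has alternatives sharing prefix ') (': factor to S → ) ( S' with S' → n | + + | - R.
R has alternatives sharing prefix '-': factor to R → - R' with R' → + | ε.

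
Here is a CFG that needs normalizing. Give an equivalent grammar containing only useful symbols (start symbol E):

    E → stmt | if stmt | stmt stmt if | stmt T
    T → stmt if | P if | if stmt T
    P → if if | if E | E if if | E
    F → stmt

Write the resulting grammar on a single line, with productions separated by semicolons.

Generating nonterminals: {E, F, P, T}.
Reachable from E after that: {E, P, T}.
Removed useless symbols: {F} and every production mentioning them.

E → stmt | if stmt | stmt stmt if | stmt T; T → stmt if | P if | if stmt T; P → if if | if E | E if if | E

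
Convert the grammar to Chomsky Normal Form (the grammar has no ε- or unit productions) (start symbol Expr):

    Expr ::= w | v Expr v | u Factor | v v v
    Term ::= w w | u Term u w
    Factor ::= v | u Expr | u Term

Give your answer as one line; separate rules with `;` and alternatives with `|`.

Expr ::= w | X1 Y1 | X2 Factor | X1 Y2; Term ::= X3 X3 | X2 Y3; Factor ::= v | X2 Expr | X2 Term; X1 ::= v; X2 ::= u; X3 ::= w; Y1 ::= Expr X1; Y2 ::= X1 X1; Y3 ::= Term Y4; Y4 ::= X2 X3

Introduce a nonterminal for each terminal appearing in a rule of length ≥ 2: X1 → v, X2 → u, X3 → w.
Binarize each right-hand side of length ≥ 3 by chaining fresh nonterminals (Y1, Y2, …): affected rules were Expr → X1 Expr X1; Expr → X1 X1 X1; Term → X2 Term X2 X3.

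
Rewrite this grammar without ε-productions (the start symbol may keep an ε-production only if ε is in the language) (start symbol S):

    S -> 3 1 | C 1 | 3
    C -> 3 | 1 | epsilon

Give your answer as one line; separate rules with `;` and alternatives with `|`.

S -> 3 1 | C 1 | 1 | 3; C -> 3 | 1

Nullable nonterminals: {C}.
ε ∉ L(G), so no ε-production is kept.
Expand every rule over subsets of its nullable positions: S → C 1 gives C 1 | 1.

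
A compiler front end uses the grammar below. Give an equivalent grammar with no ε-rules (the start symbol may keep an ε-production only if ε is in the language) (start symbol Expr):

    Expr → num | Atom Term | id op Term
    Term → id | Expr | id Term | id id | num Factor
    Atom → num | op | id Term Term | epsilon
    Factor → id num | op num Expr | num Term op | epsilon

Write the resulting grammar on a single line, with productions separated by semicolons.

Expr → num | Atom Term | Term | id op Term; Term → id | Expr | id Term | id id | num Factor | num; Atom → num | op | id Term Term; Factor → id num | op num Expr | num Term op

Nullable nonterminals: {Atom, Factor}.
ε ∉ L(G), so no ε-production is kept.
Add the nullable-subset variants: Expr → Atom Term gives Atom Term | Term. Term → num Factor gives num Factor | num.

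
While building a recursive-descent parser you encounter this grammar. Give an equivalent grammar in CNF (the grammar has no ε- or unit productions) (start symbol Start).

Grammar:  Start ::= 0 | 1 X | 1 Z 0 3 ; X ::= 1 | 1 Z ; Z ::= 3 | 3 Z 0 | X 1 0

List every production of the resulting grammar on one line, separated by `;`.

Introduce a nonterminal for each terminal appearing in a rule of length ≥ 2: X1 → 1, X2 → 0, X3 → 3.
Binarize each right-hand side of length ≥ 3 by chaining fresh nonterminals (Y1, Y2, …): affected rules were Start → X1 Z X2 X3; Z → X3 Z X2; Z → X X1 X2.

Start ::= 0 | X1 X | X1 Y1; X ::= 1 | X1 Z; Z ::= 3 | X3 Y3 | X Y4; X1 ::= 1; X2 ::= 0; X3 ::= 3; Y1 ::= Z Y2; Y2 ::= X2 X3; Y3 ::= Z X2; Y4 ::= X1 X2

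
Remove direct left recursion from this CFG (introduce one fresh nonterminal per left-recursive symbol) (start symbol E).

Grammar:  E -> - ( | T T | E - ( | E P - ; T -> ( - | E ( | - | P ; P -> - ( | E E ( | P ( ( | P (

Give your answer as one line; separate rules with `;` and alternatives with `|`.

E -> - ( E' | T T E'; T -> ( - | E ( | - | P; P -> - ( P' | E E ( P'; E' -> - ( E' | P - E' | ε; P' -> ( ( P' | ( P' | ε

Directly left-recursive nonterminals: E, P.
For E: α = {- (, P -}, β = {- (, T T}. Rewrite as E → β E' and E' → α E' | ε.
For P: α = {( (, (}, β = {- (, E E (}. Rewrite as P → β P' and P' → α P' | ε.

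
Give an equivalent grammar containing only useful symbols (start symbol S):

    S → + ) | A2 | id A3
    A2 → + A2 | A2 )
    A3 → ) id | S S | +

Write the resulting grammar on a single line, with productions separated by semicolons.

S → + ) | id A3; A3 → ) id | S S | +

Generating nonterminals: {A3, S}.
Reachable from S after that: {A3, S}.
Removed useless symbols: {A2} and every production mentioning them.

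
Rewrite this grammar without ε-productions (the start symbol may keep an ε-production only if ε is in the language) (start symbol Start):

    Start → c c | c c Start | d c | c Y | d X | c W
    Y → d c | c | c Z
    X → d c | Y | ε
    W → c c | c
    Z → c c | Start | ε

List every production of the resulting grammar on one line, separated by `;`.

Start → c c | c c Start | d c | c Y | d X | d | c W; Y → d c | c | c Z; X → d c | Y; W → c c | c; Z → c c | Start

Nullable set = {X, Z}.
ε ∉ L(G), so no ε-production is kept.
Expand every rule over subsets of its nullable positions: Start → d X gives d X | d.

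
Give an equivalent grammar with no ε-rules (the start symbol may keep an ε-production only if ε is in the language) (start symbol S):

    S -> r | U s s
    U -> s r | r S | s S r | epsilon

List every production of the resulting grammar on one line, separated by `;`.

S -> r | U s s | s s; U -> s r | r S | s S r

The nullable symbols are {U}.
ε ∉ L(G), so no ε-production is kept.
For each production, add variants omitting each subset of nullable occurrences: S → U s s gives U s s | s s.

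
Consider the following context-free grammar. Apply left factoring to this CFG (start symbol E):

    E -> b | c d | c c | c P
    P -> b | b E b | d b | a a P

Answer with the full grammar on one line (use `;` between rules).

E -> b | c E'; P -> d b | a a P | b P'; E' -> d | c | P; P' -> ε | E b

E has alternatives sharing prefix 'c': factor to E → c E' with E' → d | c | P.
P has alternatives sharing prefix 'b': factor to P → b P' with P' → ε | E b.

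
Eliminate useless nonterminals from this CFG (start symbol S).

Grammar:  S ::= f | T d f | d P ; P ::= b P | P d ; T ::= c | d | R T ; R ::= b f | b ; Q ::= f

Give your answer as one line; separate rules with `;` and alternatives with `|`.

S ::= f | T d f; T ::= c | d | R T; R ::= b f | b

Generating nonterminals: {Q, R, S, T}.
Reachable from S after that: {R, S, T}.
Removed useless symbols: {P, Q} and every production mentioning them.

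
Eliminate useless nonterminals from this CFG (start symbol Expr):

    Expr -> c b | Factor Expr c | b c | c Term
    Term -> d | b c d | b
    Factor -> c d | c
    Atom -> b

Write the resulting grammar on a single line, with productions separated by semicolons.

Expr -> c b | Factor Expr c | b c | c Term; Term -> d | b c d | b; Factor -> c d | c

Generating nonterminals: {Atom, Expr, Factor, Term}.
Reachable from Expr after that: {Expr, Factor, Term}.
Removed useless symbols: {Atom} and every production mentioning them.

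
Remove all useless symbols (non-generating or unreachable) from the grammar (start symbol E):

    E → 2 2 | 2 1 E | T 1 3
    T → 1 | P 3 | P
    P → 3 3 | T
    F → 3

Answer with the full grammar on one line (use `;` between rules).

E → 2 2 | 2 1 E | T 1 3; T → 1 | P 3 | P; P → 3 3 | T

Generating nonterminals: {E, F, P, T}.
Reachable from E after that: {E, P, T}.
Removed useless symbols: {F} and every production mentioning them.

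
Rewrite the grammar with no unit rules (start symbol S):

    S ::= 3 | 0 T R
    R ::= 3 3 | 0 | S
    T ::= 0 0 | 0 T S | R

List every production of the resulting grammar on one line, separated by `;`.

S ::= 3 | 0 T R; R ::= 3 | 0 T R | 3 3 | 0; T ::= 3 | 0 T R | 3 3 | 0 | 0 0 | 0 T S

Unit pairs: R ⇒* {S}; T ⇒* {R, S}.
For each unit pair (A, B), copy every non-unit production of B to A, then drop all unit productions.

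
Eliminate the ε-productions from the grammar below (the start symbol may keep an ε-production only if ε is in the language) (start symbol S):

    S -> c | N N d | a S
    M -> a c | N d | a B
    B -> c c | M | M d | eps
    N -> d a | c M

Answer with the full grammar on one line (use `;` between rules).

S -> c | N N d | a S; M -> a c | N d | a B | a; B -> c c | M | M d; N -> d a | c M

Nullable set = {B}.
ε ∉ L(G), so no ε-production is kept.
For each production, add variants omitting each subset of nullable occurrences: M → a B gives a B | a.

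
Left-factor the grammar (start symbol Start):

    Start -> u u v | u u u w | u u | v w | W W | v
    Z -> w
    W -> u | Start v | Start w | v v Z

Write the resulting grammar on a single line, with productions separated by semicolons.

Start -> W W | u u Start1 | v Start2; Z -> w; W -> u | v v Z | Start W1; Start1 -> v | u w | epsilon; Start2 -> w | epsilon; W1 -> v | w

Start has alternatives sharing prefix 'u u': factor to Start → u u Start1 with Start1 → v | u w | ε.
Start has alternatives sharing prefix 'v': factor to Start → v Start2 with Start2 → w | ε.
W has alternatives sharing prefix 'Start': factor to W → Start W1 with W1 → v | w.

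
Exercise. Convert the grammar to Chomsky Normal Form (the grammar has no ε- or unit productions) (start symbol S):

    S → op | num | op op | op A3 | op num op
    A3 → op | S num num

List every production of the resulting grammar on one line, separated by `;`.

Introduce a nonterminal for each terminal appearing in a rule of length ≥ 2: X1 → op, X2 → num.
Binarize each right-hand side of length ≥ 3 by chaining fresh nonterminals (Y1, Y2, …): affected rules were S → X1 X2 X1; A3 → S X2 X2.

S → op | num | X1 X1 | X1 A3 | X1 Y1; A3 → op | S Y2; X1 → op; X2 → num; Y1 → X2 X1; Y2 → X2 X2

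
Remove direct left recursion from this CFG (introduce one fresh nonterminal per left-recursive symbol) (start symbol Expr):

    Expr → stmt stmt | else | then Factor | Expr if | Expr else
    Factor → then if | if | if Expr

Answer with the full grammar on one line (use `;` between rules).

Expr → stmt stmt Expr1 | else Expr1 | then Factor Expr1; Factor → then if | if | if Expr; Expr1 → if Expr1 | else Expr1 | ε

Directly left-recursive nonterminal: Expr.
For Expr: α = {if, else}, β = {stmt stmt, else, then Factor}. Rewrite as Expr → β Expr1 and Expr1 → α Expr1 | ε.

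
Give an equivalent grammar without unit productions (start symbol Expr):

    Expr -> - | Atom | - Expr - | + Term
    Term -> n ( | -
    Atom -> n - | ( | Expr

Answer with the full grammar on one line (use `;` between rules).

Unit pairs: Atom ⇒* {Expr}; Expr ⇒* {Atom}.
For each unit pair (A, B), copy every non-unit production of B to A, then drop all unit productions.

Expr -> n - | ( | - | - Expr - | + Term; Term -> n ( | -; Atom -> n - | ( | - | - Expr - | + Term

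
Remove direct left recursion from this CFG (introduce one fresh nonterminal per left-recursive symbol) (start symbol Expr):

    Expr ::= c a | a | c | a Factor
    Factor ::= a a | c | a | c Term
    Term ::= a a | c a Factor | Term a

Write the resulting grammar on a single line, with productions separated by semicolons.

Directly left-recursive nonterminal: Term.
For Term: α = {a}, β = {a a, c a Factor}. Rewrite as Term → β Term1 and Term1 → α Term1 | ε.

Expr ::= c a | a | c | a Factor; Factor ::= a a | c | a | c Term; Term ::= a a Term1 | c a Factor Term1; Term1 ::= a Term1 | ε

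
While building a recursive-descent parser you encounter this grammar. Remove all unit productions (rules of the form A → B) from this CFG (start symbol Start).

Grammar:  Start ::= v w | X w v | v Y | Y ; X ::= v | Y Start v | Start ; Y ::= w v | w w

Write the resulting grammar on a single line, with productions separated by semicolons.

Unit pairs: Start ⇒* {Y}; X ⇒* {Start, Y}.
For each unit pair (A, B), copy every non-unit production of B to A, then drop all unit productions.

Start ::= v w | X w v | v Y | w v | w w; X ::= v w | X w v | v Y | v | Y Start v | w v | w w; Y ::= w v | w w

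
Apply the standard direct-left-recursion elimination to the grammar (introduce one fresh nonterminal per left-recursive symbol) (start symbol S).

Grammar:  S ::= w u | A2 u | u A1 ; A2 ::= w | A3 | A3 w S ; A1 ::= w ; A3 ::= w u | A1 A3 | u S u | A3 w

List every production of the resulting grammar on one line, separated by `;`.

Left recursion appears on A3.
For A3: α = {w}, β = {w u, A1 A3, u S u}. Rewrite as A3 → β A3' and A3' → α A3' | ε.

S ::= w u | A2 u | u A1; A2 ::= w | A3 | A3 w S; A1 ::= w; A3 ::= w u A3' | A1 A3 A3' | u S u A3'; A3' ::= w A3' | ε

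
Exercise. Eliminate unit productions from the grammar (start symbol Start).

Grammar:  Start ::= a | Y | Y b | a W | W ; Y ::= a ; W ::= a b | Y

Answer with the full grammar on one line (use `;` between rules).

Unit pairs: Start ⇒* {W, Y}; W ⇒* {Y}.
For each unit pair (A, B), copy every non-unit production of B to A, then drop all unit productions.

Start ::= a | Y b | a W | a b; Y ::= a; W ::= a | a b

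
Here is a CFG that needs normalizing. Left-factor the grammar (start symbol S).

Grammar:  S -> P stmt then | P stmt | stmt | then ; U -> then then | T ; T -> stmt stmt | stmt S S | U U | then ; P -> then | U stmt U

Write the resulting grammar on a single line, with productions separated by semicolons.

S -> stmt | then | P stmt S'; U -> then then | T; T -> U U | then | stmt T'; P -> then | U stmt U; S' -> then | epsilon; T' -> stmt | S S

S has alternatives sharing prefix 'P stmt': factor to S → P stmt S' with S' → then | ε.
T has alternatives sharing prefix 'stmt': factor to T → stmt T' with T' → stmt | S S.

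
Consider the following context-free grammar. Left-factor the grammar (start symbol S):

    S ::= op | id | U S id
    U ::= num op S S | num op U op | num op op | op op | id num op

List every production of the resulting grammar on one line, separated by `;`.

U has alternatives sharing prefix 'num op': factor to U → num op U' with U' → S S | U op | op.

S ::= op | id | U S id; U ::= op op | id num op | num op U'; U' ::= S S | U op | op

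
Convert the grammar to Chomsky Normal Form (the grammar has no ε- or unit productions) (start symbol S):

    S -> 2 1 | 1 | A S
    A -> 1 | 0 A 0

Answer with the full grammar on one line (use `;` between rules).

Introduce a nonterminal for each terminal appearing in a rule of length ≥ 2: X1 → 2, X2 → 1, X3 → 0.
Binarize each right-hand side of length ≥ 3 by chaining fresh nonterminals (Y1, Y2, …): affected rules were A → X3 A X3.

S -> X1 X2 | 1 | A S; A -> 1 | X3 Y1; X1 -> 2; X2 -> 1; X3 -> 0; Y1 -> A X3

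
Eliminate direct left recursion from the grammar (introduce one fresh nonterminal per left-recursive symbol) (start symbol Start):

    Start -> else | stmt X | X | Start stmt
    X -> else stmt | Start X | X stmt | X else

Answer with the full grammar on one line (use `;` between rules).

Start -> else Start1 | stmt X Start1 | X Start1; X -> else stmt X1 | Start X X1; Start1 -> stmt Start1 | ε; X1 -> stmt X1 | else X1 | ε

Start, X are directly left-recursive.
For Start: α = {stmt}, β = {else, stmt X, X}. Rewrite as Start → β Start1 and Start1 → α Start1 | ε.
For X: α = {stmt, else}, β = {else stmt, Start X}. Rewrite as X → β X1 and X1 → α X1 | ε.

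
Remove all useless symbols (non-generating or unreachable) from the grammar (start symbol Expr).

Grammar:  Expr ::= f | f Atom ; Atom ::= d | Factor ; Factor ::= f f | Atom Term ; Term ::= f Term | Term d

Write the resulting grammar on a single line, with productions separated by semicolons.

Expr ::= f | f Atom; Atom ::= d | Factor; Factor ::= f f

Generating nonterminals: {Atom, Expr, Factor}.
Reachable from Expr after that: {Atom, Expr, Factor}.
Removed useless symbols: {Term} and every production mentioning them.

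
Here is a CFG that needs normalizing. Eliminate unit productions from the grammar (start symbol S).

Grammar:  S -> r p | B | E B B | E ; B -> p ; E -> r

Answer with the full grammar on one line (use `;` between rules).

Unit pairs: S ⇒* {B, E}.
Replace each nonterminal's rules with the union of the non-unit rules of every nonterminal it unit-derives.

S -> p | r | r p | E B B; B -> p; E -> r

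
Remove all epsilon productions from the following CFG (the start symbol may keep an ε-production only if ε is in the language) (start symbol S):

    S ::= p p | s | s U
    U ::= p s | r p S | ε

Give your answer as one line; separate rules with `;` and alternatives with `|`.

Nullable nonterminals: {U}.
ε ∉ L(G), so no ε-production is kept.

S ::= p p | s | s U; U ::= p s | r p S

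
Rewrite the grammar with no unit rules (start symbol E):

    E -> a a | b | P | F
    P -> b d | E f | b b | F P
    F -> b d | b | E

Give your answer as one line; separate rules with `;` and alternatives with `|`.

E -> a a | b | b d | E f | b b | F P; P -> b d | E f | b b | F P; F -> a a | b | b d | E f | b b | F P

Unit pairs: E ⇒* {F, P}; F ⇒* {E, P}.
Replace each nonterminal's rules with the union of the non-unit rules of every nonterminal it unit-derives.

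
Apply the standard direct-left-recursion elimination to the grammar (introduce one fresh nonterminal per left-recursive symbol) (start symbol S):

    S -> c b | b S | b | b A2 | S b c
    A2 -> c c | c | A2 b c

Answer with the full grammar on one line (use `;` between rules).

S -> c b S' | b S S' | b S' | b A2 S'; A2 -> c c A2' | c A2'; S' -> b c S' | ε; A2' -> b c A2' | ε

Left recursion appears on S, A2.
For S: α = {b c}, β = {c b, b S, b, b A2}. Rewrite as S → β S' and S' → α S' | ε.
For A2: α = {b c}, β = {c c, c}. Rewrite as A2 → β A2' and A2' → α A2' | ε.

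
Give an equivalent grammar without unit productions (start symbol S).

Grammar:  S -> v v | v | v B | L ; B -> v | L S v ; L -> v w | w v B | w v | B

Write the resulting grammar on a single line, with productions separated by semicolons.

Unit pairs: L ⇒* {B}; S ⇒* {B, L}.
For every A with A ⇒* B via unit rules, add B's non-unit alternatives to A; then delete every rule of the form X → Y.

S -> v w | w v B | w v | v | L S v | v v | v B; B -> v | L S v; L -> v w | w v B | w v | v | L S v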